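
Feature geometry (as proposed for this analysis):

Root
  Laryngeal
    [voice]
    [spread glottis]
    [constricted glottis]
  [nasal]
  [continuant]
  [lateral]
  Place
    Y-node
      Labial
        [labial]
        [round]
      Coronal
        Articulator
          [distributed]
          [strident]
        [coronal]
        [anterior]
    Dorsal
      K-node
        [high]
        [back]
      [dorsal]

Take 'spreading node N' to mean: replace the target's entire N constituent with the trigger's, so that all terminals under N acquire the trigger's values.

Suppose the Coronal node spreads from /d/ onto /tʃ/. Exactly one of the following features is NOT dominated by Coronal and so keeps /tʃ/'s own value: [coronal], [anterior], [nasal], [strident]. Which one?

[nasal]

Coronal dominates exactly [distributed], [strident], [coronal], [anterior].
Of the listed options, [strident], [anterior], [coronal] are among these and would be overwritten by spreading Coronal.
But [nasal] is a dependent of Root, outside Coronal; it is therefore untouched by the spreading.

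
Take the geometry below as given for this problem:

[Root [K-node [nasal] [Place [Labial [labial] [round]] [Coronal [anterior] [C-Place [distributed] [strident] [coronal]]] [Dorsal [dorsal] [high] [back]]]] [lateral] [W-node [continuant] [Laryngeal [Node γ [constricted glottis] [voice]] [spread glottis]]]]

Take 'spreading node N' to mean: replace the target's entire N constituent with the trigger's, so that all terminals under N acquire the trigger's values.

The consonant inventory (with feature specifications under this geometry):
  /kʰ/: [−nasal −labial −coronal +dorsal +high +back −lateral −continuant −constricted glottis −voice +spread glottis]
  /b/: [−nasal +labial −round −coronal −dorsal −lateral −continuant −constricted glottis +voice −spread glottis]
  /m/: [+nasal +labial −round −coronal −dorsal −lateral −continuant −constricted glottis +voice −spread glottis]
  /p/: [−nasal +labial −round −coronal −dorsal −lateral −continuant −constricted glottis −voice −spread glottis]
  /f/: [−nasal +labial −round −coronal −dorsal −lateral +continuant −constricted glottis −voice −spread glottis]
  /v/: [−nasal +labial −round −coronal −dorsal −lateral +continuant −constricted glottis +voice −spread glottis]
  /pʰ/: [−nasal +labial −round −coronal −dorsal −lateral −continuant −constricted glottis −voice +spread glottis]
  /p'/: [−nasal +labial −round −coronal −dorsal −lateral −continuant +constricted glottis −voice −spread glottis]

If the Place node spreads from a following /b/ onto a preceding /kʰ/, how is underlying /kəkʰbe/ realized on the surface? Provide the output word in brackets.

[kəpʰbe]

Terminals under Place in this geometry: [labial], [round], [anterior], [distributed], [strident], [coronal], [dorsal], [high], [back].
The target acquires /b/'s values for everything under Place — [+labial], [−round], [−coronal], [−dorsal] — while keeping its own [nasal], [lateral], [continuant], ….
The resulting bundle matches /pʰ/ in the inventory; substituting it for /kʰ/ gives [kəpʰbe].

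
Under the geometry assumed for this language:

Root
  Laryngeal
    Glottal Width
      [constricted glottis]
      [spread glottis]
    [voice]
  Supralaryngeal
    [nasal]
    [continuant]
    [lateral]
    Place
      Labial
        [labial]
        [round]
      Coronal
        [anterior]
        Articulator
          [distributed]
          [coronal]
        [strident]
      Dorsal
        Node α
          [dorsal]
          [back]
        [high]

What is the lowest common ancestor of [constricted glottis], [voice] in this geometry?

[constricted glottis]: Root / Laryngeal / Glottal Width / [constricted glottis].
[voice]: Root / Laryngeal / [voice].
These paths first converge at Laryngeal; no daughter of Laryngeal dominates all 2 features, so Laryngeal is the minimal constituent.

Laryngeal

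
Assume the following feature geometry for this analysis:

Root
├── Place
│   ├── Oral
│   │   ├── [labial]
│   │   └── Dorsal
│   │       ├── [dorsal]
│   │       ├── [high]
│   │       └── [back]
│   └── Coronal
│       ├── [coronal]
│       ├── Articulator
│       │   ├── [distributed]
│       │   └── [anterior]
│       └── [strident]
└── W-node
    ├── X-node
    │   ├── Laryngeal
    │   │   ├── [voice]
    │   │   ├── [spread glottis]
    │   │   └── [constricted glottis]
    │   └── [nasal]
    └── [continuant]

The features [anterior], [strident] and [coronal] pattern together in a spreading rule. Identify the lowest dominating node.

Coronal

[anterior]: Root → Place → Coronal → Articulator → [anterior].
[strident]: Root → Place → Coronal → [strident].
[coronal]: Root → Place → Coronal → [coronal].
The lowest node appearing on every path is Coronal; each proper daughter of Coronal fails to dominate at least one of the listed features.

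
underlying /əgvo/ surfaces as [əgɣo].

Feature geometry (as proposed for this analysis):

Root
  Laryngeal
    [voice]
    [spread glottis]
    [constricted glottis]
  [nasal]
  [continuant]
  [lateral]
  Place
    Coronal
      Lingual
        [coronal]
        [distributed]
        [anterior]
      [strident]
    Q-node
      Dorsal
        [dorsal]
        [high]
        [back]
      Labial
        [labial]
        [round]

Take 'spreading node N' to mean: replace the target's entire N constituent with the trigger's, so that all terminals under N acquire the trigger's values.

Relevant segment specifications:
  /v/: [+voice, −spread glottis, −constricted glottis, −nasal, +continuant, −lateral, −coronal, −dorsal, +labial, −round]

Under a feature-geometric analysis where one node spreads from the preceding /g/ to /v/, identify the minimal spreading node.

Comparing /v/ with its surface form [ɣ], the features that change are [labial], [round], [dorsal], [high], [back].
The smallest constituent containing every changed terminal is Q-node — each of its daughters lacks at least one of the affected features.
If Q-node spreads, every terminal under it takes /g/'s value, producing [ɣ] as observed.
[continuant] stays as in /v/ although /g/ differs there, so no node dominating it spread; among the remaining candidates Q-node is the lowest that derives the output.

Q-node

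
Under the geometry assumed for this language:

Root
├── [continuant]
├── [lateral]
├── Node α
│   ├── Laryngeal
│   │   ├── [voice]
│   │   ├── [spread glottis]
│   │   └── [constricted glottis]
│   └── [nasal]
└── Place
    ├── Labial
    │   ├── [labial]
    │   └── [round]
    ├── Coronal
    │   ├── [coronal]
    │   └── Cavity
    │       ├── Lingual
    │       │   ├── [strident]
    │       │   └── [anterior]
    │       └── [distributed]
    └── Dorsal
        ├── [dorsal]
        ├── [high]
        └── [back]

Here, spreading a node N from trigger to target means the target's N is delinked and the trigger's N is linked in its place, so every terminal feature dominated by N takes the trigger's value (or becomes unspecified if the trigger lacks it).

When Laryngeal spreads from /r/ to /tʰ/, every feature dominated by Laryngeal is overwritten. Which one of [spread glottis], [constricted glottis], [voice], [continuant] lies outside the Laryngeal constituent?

Under this geometry, Laryngeal contains [voice], [spread glottis], [constricted glottis].
[constricted glottis], [spread glottis], [voice] all lie under Laryngeal, so they are overwritten when Laryngeal spreads.
[continuant] is not within the Laryngeal subtree (it hangs from Root), so /tʰ/'s [continuant] value survives.

[continuant]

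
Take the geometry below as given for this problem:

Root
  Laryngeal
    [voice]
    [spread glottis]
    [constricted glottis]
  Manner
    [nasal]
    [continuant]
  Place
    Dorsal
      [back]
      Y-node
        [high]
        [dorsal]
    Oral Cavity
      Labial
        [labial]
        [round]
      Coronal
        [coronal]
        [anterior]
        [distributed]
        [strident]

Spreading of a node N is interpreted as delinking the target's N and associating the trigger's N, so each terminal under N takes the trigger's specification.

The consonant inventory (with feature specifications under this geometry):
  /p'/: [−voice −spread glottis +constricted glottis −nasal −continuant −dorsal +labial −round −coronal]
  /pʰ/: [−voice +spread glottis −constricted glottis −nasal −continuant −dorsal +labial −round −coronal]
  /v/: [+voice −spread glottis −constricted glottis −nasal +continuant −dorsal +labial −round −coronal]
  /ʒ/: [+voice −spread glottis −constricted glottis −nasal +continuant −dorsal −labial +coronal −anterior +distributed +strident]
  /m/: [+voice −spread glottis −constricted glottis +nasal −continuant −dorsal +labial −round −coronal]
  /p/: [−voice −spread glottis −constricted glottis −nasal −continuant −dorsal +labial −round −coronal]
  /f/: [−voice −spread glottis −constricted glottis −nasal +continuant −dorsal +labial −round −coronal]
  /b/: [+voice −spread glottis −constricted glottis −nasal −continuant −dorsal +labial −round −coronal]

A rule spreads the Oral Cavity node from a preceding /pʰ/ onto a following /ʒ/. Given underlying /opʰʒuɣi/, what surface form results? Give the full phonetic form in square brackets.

Oral Cavity immediately or transitively dominates [labial], [round], [coronal], [anterior], [distributed], [strident].
After delinking /ʒ/'s Oral Cavity and linking /pʰ/'s, the affected terminals become [+labial], [−round], [−coronal]; [voice], [spread glottis], [constricted glottis], … (outside Oral Cavity) are retained from /ʒ/.
Among the inventory, only /v/ has exactly this specification, giving the surface form [opʰvuɣi].

[opʰvuɣi]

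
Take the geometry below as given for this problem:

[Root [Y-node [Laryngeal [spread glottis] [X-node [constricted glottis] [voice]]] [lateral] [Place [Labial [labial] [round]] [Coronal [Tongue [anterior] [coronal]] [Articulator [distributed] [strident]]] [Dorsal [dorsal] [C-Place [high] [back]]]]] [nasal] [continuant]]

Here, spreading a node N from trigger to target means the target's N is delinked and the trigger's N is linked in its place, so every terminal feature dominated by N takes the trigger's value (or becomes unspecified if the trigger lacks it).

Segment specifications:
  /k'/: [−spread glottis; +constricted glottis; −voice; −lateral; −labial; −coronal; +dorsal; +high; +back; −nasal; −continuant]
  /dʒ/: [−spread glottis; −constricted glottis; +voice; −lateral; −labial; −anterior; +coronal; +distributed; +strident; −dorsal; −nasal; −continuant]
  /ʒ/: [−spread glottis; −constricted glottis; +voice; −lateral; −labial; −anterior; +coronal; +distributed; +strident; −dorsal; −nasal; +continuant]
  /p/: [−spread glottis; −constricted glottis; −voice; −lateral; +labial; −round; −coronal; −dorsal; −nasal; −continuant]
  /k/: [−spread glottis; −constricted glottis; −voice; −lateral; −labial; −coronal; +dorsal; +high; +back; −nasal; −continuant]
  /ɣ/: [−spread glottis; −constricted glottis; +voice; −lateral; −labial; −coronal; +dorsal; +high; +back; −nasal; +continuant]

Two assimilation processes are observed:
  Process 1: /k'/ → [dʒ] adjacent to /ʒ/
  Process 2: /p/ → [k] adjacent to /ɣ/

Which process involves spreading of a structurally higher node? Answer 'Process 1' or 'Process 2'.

Process 1

Process 1: the features that change are [voice], [constricted glottis], [coronal], [anterior], [distributed], [strident], [dorsal], [high], [back]; the minimal node is Y-node (depth 1).
Process 2 alters [labial], [round], [dorsal], [high], [back]; the lowest common ancestor is Place (depth 2 from Root).
Y-node (depth 1) sits above Place (depth 2), making Process 1 the one with the higher spreading node.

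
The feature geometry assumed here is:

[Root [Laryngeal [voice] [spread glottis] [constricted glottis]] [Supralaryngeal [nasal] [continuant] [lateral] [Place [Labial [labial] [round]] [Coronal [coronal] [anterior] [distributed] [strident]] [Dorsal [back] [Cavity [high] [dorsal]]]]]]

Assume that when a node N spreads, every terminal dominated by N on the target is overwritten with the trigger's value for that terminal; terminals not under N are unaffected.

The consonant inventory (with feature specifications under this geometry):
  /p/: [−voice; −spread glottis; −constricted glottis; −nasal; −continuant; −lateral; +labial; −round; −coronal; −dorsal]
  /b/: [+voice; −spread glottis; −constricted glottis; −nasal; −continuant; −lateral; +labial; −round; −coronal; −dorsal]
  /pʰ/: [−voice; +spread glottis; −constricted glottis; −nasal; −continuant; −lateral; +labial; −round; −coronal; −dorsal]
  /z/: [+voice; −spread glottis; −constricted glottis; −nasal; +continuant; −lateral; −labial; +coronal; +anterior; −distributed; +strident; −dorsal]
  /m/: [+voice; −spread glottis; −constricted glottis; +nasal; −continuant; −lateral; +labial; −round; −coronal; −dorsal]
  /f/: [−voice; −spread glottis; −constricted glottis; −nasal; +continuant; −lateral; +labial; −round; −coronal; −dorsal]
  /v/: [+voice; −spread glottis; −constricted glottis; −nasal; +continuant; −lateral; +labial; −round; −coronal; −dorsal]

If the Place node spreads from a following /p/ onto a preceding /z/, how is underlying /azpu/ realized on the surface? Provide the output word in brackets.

Place immediately or transitively dominates [labial], [round], [coronal], [anterior], [distributed], [strident], [back], [high], [dorsal].
The target acquires /p/'s values for everything under Place — [+labial], [−round], [−coronal], [−dorsal] — while keeping its own [voice], [spread glottis], [constricted glottis], ….
The resulting bundle matches /v/ in the inventory; substituting it for /z/ gives [avpu].

[avpu]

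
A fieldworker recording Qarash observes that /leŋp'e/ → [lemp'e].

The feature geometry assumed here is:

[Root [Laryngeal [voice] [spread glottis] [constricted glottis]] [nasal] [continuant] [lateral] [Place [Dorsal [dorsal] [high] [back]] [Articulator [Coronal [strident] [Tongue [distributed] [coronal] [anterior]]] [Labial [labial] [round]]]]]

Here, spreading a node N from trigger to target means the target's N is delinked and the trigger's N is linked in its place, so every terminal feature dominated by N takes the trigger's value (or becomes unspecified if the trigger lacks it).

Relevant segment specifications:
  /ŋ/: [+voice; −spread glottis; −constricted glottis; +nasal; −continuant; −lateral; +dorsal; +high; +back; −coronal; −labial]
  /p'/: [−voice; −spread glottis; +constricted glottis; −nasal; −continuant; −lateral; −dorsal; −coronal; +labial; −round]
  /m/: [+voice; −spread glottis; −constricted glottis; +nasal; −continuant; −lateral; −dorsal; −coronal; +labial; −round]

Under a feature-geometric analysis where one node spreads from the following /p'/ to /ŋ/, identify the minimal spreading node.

Place

/ŋ/ and [m] differ in [labial], [round], [dorsal], [high], [back]; every other specified feature is identical.
Tracing each changed feature up the tree, the paths first meet at Place; any lower node misses at least one of them.
Spreading Place from /p'/ overwrites each of those terminals with /p'/'s values, yielding exactly [m].
Since [constricted glottis], [nasal] are preserved even though /p'/ disagrees there, no node above Place spread.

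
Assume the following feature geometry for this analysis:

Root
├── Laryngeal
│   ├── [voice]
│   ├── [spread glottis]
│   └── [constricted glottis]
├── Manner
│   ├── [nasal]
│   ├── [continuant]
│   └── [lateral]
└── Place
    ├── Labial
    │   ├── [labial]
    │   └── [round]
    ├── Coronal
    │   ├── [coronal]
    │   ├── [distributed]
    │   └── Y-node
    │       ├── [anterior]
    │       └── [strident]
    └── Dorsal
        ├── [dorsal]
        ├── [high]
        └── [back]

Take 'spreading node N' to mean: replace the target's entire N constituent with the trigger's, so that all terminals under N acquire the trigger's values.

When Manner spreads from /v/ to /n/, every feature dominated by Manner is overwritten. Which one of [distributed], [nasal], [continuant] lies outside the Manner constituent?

[distributed]

Manner dominates exactly [nasal], [continuant], [lateral].
[nasal], [continuant] all lie under Manner, so they are overwritten when Manner spreads.
But [distributed] is a dependent of Coronal, outside Manner; it is therefore untouched by the spreading.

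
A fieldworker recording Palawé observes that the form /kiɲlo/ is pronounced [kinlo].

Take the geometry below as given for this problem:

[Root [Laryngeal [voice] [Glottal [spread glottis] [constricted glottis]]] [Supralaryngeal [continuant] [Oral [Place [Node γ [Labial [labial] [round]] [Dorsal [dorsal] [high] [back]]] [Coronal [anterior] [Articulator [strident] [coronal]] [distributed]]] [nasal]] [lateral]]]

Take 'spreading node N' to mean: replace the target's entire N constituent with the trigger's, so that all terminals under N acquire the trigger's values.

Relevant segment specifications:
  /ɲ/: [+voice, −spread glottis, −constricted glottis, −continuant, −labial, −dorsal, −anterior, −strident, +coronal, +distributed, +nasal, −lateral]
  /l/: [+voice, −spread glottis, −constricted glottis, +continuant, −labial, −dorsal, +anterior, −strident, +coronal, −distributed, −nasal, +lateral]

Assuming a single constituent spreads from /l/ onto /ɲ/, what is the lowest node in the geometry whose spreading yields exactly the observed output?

Coronal

/ɲ/ and [n] differ in [anterior], [distributed]; every other specified feature is identical.
These terminals are all dominated by Coronal, and no proper subconstituent of Coronal covers them all; Coronal is their lowest common ancestor.
If Coronal spreads, every terminal under it takes /l/'s value, producing [n] as observed.
[continuant], [lateral] stay as in /ɲ/ although /l/ differs there, so no node dominating them spread; among the remaining candidates Coronal is the lowest that derives the output.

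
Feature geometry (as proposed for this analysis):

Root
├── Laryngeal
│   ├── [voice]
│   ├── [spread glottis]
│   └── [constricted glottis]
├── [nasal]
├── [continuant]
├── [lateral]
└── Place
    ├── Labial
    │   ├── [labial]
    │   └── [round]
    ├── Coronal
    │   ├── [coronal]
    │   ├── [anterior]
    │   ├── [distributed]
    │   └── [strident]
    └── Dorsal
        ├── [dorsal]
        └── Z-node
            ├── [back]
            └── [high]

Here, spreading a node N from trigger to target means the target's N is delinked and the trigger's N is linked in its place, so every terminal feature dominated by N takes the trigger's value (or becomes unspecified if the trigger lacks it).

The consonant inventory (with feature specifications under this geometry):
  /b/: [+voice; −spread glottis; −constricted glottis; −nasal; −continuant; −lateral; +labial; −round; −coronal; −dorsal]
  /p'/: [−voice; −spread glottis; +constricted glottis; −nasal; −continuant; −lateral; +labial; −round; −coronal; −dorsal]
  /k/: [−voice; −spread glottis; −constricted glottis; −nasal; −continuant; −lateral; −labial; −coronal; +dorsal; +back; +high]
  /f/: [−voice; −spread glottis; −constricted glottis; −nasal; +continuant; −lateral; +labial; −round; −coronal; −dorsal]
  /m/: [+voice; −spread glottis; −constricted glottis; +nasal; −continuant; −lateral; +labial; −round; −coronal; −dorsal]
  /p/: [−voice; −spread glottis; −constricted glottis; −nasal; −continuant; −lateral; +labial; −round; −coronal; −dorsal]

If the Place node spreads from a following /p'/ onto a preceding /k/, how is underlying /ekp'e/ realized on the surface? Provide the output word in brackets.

[epp'e]

Terminals under Place in this geometry: [labial], [round], [coronal], [anterior], [distributed], [strident], [dorsal], [back], [high].
Spreading Place from /p'/ onto /k/ replaces those values with /p'/'s: [+labial], [−round], [−coronal], [−dorsal]. Features outside Place ([voice], [spread glottis], [constricted glottis], …) stay as in /k/.
Among the inventory, only /p/ has exactly this specification, giving the surface form [epp'e].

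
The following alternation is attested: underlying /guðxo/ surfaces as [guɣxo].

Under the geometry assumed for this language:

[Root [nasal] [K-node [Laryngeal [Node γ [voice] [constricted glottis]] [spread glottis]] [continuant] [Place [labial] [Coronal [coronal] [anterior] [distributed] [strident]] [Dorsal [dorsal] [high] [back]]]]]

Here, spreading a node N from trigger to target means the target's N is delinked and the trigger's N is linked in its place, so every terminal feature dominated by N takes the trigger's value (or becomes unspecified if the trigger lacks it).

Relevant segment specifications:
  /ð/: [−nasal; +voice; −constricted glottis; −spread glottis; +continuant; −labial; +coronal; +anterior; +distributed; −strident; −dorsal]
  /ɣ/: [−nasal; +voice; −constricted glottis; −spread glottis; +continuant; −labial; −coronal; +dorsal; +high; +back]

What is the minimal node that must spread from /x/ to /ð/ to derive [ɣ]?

Place

The alternation /ð/ → [ɣ] changes [coronal], [anterior], [distributed], [strident], [dorsal], [high], [back] and nothing else.
In this geometry the lowest node dominating all of them is Place: every daughter of Place dominates only a proper subset, so no lower node suffices.
Spreading Place from /x/ overwrites each of those terminals with /x/'s values, yielding exactly [ɣ].
Since [voice] is preserved even though /x/ disagrees there, no node above Place spread.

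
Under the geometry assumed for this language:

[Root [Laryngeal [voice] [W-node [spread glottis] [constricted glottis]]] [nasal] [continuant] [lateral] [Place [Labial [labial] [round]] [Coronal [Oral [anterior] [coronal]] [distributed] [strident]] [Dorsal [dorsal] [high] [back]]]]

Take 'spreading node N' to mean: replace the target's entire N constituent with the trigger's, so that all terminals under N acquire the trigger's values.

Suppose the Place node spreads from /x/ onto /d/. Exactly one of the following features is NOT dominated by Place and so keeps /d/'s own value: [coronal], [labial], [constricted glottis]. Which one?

[constricted glottis]

The terminals dominated by Place are [labial], [round], [anterior], [coronal], [distributed], [strident], [dorsal], [high], [back].
Of the listed options, [labial], [coronal] are among these and would be overwritten by spreading Place.
[constricted glottis] is not within the Place subtree (it hangs from W-node), so /d/'s [constricted glottis] value survives.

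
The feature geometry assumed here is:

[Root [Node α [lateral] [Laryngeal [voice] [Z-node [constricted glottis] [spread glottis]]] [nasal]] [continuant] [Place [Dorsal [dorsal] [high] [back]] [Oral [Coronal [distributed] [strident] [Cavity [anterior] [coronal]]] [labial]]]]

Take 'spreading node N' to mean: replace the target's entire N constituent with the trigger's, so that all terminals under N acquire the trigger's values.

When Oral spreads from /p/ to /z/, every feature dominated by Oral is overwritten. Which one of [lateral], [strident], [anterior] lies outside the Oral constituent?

Oral dominates exactly [distributed], [strident], [anterior], [coronal], [labial].
Spreading Oral replaces [strident], [anterior] with the trigger's values, since each sits inside the Oral constituent.
[lateral] attaches under Node α, not under Oral, so /z/ retains its own value for [lateral].

[lateral]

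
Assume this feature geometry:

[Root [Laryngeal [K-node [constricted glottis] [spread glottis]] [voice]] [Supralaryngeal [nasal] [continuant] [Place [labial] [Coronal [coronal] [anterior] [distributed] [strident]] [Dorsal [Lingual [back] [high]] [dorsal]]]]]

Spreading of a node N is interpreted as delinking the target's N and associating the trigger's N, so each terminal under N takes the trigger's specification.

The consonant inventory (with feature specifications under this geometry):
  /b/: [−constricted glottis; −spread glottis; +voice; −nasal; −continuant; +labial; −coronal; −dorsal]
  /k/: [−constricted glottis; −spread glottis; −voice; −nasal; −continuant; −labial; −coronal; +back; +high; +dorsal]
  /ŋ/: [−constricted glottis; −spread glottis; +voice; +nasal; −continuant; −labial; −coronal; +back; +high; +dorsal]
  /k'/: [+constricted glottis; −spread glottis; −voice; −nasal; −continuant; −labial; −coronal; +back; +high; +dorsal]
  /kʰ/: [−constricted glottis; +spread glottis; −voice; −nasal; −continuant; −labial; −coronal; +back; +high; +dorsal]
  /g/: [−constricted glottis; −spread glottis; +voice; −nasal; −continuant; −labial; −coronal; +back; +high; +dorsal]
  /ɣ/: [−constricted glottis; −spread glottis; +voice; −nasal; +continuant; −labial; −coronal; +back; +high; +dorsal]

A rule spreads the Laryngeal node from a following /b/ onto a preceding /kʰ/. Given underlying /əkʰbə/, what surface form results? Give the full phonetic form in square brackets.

[əgbə]

The Laryngeal node dominates the terminals [constricted glottis], [spread glottis], [voice].
The target acquires /b/'s values for everything under Laryngeal — [−constricted glottis], [−spread glottis], [+voice] — while keeping its own [nasal], [continuant], [labial], ….
This feature bundle is that of [g], so /əkʰbə/ surfaces as [əgbə].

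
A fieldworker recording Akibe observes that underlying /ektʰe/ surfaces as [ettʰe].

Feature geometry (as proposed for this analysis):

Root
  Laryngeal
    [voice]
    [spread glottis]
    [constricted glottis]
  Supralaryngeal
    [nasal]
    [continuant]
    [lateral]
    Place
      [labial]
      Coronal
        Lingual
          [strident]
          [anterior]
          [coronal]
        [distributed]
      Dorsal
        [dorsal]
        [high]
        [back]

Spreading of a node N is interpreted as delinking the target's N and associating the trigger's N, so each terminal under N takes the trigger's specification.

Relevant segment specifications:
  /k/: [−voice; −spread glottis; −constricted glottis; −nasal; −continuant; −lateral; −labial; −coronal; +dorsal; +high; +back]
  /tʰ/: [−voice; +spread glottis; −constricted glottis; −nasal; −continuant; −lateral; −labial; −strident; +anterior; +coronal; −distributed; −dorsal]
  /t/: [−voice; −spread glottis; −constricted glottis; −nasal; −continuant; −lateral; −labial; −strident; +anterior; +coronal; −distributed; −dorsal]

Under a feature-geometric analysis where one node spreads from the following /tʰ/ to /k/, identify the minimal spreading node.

The alternation /k/ → [t] changes [coronal], [anterior], [distributed], [strident], [dorsal], [high], [back] and nothing else.
These terminals are all dominated by Place, and no proper subconstituent of Place covers them all; Place is their lowest common ancestor.
Spreading Place from /tʰ/ overwrites each of those terminals with /tʰ/'s values, yielding exactly [t].
[spread glottis], a feature on which the two segments disagree outside Place, is unchanged — nothing dominating it spread, and Place is the minimal sufficient constituent.

Place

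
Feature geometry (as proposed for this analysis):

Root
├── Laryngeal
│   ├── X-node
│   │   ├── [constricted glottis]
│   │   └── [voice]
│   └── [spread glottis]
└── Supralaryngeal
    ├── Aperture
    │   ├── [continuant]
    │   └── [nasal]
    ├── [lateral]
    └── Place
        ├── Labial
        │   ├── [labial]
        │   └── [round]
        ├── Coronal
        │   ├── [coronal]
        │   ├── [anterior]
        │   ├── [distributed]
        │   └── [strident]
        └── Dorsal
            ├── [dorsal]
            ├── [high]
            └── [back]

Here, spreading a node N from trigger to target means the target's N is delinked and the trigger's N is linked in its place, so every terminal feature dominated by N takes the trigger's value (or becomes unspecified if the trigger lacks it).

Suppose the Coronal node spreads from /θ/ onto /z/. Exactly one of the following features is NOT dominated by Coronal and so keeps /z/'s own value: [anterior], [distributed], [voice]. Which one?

The terminals dominated by Coronal are [coronal], [anterior], [distributed], [strident].
Spreading Coronal replaces [distributed], [anterior] with the trigger's values, since each sits inside the Coronal constituent.
But [voice] is a dependent of X-node, outside Coronal; it is therefore untouched by the spreading.

[voice]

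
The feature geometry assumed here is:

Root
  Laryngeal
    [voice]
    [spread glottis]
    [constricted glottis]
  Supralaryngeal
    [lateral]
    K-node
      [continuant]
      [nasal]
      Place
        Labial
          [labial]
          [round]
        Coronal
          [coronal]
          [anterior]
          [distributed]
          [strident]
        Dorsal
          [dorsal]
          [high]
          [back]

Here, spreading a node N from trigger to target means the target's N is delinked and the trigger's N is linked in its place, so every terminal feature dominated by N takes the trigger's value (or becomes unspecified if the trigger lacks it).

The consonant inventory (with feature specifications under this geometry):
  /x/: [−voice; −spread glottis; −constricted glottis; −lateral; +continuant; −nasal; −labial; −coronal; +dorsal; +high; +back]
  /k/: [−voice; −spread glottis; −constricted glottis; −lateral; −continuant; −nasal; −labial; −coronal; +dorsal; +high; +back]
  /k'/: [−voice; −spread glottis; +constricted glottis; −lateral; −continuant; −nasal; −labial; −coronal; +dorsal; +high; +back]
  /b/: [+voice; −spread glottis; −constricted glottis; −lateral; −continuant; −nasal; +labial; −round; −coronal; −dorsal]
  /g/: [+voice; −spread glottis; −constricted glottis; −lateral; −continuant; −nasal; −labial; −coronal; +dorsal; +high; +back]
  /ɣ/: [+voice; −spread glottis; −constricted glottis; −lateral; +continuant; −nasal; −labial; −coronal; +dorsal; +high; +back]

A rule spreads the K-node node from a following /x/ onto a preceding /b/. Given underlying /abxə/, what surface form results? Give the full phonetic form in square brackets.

[aɣxə]

Terminals under K-node in this geometry: [continuant], [nasal], [labial], [round], [coronal], [anterior], [distributed], [strident], [dorsal], [high], [back].
Spreading K-node from /x/ onto /b/ replaces those values with /x/'s: [+continuant], [−nasal], [−labial], [−coronal], [+dorsal], [+high], [+back]. Features outside K-node ([voice], [spread glottis], [constricted glottis], …) stay as in /b/.
The resulting bundle matches /ɣ/ in the inventory; substituting it for /b/ gives [aɣxə].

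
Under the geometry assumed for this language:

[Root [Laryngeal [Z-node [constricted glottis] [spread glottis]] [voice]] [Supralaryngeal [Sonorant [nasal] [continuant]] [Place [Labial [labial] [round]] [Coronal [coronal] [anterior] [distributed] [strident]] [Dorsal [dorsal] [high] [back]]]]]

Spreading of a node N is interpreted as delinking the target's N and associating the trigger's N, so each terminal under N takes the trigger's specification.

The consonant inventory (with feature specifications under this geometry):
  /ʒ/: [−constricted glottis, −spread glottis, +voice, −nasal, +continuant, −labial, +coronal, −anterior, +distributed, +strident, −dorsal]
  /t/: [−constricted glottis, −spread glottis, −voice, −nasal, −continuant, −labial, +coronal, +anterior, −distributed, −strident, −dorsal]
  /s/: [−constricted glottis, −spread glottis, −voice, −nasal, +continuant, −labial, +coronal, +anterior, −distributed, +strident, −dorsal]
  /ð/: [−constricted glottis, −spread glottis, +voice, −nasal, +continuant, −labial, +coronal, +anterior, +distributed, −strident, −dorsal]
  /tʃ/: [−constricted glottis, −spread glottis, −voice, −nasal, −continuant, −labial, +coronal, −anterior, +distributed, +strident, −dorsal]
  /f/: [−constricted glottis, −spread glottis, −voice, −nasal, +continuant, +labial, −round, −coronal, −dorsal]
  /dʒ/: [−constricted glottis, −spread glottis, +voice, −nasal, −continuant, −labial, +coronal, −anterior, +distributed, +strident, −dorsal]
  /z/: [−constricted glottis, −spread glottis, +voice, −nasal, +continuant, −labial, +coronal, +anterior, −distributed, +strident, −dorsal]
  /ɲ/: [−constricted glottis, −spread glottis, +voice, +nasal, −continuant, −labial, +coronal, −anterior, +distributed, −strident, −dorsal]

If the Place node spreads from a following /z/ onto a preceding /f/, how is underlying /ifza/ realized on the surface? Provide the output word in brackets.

[isza]

Place immediately or transitively dominates [labial], [round], [coronal], [anterior], [distributed], [strident], [dorsal], [high], [back].
After delinking /f/'s Place and linking /z/'s, the affected terminals become [−labial], [+coronal], [+anterior], [−distributed], [+strident], [−dorsal]; [constricted glottis], [spread glottis], [voice], … (outside Place) are retained from /f/.
Among the inventory, only /s/ has exactly this specification, giving the surface form [isza].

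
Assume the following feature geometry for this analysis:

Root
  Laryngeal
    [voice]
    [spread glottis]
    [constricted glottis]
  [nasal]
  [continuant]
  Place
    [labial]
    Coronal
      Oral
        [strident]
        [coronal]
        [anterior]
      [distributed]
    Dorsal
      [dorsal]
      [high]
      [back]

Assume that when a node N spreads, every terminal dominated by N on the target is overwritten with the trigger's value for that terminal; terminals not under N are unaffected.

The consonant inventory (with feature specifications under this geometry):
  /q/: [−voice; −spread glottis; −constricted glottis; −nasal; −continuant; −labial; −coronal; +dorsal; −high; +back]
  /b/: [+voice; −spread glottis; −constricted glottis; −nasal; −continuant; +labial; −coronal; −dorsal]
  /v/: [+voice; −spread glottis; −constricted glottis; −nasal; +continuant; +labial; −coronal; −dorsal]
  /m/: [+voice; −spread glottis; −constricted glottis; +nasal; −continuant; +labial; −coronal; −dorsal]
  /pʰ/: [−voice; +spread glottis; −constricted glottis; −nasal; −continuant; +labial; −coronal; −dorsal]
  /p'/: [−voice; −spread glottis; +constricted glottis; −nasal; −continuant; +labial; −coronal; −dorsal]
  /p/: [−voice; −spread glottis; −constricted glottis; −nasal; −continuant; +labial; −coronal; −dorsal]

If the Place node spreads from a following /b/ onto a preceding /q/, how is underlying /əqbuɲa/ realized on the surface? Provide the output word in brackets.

The Place node dominates the terminals [labial], [strident], [coronal], [anterior], [distributed], [dorsal], [high], [back].
After delinking /q/'s Place and linking /b/'s, the affected terminals become [+labial], [−coronal], [−dorsal]; [voice], [spread glottis], [constricted glottis], … (outside Place) are retained from /q/.
Among the inventory, only /p/ has exactly this specification, giving the surface form [əpbuɲa].

[əpbuɲa]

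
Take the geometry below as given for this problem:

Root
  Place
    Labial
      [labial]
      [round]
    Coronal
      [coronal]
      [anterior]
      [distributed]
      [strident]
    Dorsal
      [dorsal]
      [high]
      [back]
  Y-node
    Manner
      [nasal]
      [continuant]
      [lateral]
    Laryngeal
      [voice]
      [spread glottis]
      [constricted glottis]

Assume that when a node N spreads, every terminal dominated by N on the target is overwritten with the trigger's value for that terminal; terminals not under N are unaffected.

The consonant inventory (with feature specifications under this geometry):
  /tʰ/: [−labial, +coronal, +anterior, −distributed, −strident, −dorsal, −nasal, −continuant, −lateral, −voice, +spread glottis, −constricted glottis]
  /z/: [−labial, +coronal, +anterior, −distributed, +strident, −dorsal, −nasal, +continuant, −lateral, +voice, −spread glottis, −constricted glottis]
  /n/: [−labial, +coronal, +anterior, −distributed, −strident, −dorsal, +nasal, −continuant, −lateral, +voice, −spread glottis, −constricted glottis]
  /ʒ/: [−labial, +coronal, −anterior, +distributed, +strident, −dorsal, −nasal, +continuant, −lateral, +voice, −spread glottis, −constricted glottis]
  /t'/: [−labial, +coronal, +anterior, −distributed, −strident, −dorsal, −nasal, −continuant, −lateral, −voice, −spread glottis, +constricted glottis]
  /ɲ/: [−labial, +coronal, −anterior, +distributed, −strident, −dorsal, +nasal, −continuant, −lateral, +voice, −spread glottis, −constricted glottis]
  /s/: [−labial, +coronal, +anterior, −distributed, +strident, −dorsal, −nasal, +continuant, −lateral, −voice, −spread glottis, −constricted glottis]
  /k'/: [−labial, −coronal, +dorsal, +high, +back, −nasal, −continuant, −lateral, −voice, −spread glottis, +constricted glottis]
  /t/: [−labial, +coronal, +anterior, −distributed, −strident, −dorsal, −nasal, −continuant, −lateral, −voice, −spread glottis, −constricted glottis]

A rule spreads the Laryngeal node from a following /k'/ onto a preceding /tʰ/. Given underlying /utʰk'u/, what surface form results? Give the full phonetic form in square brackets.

[ut'k'u]

Terminals under Laryngeal in this geometry: [voice], [spread glottis], [constricted glottis].
Spreading Laryngeal from /k'/ onto /tʰ/ replaces those values with /k'/'s: [−voice], [−spread glottis], [+constricted glottis]. Features outside Laryngeal ([labial], [coronal], [anterior], …) stay as in /tʰ/.
The resulting bundle matches /t'/ in the inventory; substituting it for /tʰ/ gives [ut'k'u].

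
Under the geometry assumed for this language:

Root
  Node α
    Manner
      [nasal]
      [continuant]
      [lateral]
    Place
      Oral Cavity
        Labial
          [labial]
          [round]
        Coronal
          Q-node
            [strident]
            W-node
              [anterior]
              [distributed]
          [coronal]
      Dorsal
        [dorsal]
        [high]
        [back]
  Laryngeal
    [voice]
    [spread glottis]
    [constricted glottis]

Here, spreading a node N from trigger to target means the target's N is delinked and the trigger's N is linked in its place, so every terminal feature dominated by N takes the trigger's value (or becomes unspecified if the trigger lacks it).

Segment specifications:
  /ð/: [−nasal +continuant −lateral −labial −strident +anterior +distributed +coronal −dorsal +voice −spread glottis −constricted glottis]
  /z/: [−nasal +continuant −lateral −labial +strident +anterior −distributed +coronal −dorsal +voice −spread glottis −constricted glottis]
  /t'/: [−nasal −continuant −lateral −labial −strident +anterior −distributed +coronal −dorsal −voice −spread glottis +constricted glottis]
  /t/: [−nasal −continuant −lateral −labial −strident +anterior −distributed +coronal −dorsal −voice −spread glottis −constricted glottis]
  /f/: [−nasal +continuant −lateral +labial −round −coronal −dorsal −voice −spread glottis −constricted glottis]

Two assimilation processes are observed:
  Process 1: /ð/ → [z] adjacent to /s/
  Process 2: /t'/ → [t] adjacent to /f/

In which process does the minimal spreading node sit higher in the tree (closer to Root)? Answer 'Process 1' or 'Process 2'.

Process 2

In Process 1, [distributed], [strident] change, so the minimal spreading node is Q-node at depth 5.
In Process 2, [constricted glottis] changes, so the minimal spreading node is [constricted glottis] at depth 2.
Depth 2 < depth 5; Process 2 involves the structurally higher constituent [constricted glottis].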